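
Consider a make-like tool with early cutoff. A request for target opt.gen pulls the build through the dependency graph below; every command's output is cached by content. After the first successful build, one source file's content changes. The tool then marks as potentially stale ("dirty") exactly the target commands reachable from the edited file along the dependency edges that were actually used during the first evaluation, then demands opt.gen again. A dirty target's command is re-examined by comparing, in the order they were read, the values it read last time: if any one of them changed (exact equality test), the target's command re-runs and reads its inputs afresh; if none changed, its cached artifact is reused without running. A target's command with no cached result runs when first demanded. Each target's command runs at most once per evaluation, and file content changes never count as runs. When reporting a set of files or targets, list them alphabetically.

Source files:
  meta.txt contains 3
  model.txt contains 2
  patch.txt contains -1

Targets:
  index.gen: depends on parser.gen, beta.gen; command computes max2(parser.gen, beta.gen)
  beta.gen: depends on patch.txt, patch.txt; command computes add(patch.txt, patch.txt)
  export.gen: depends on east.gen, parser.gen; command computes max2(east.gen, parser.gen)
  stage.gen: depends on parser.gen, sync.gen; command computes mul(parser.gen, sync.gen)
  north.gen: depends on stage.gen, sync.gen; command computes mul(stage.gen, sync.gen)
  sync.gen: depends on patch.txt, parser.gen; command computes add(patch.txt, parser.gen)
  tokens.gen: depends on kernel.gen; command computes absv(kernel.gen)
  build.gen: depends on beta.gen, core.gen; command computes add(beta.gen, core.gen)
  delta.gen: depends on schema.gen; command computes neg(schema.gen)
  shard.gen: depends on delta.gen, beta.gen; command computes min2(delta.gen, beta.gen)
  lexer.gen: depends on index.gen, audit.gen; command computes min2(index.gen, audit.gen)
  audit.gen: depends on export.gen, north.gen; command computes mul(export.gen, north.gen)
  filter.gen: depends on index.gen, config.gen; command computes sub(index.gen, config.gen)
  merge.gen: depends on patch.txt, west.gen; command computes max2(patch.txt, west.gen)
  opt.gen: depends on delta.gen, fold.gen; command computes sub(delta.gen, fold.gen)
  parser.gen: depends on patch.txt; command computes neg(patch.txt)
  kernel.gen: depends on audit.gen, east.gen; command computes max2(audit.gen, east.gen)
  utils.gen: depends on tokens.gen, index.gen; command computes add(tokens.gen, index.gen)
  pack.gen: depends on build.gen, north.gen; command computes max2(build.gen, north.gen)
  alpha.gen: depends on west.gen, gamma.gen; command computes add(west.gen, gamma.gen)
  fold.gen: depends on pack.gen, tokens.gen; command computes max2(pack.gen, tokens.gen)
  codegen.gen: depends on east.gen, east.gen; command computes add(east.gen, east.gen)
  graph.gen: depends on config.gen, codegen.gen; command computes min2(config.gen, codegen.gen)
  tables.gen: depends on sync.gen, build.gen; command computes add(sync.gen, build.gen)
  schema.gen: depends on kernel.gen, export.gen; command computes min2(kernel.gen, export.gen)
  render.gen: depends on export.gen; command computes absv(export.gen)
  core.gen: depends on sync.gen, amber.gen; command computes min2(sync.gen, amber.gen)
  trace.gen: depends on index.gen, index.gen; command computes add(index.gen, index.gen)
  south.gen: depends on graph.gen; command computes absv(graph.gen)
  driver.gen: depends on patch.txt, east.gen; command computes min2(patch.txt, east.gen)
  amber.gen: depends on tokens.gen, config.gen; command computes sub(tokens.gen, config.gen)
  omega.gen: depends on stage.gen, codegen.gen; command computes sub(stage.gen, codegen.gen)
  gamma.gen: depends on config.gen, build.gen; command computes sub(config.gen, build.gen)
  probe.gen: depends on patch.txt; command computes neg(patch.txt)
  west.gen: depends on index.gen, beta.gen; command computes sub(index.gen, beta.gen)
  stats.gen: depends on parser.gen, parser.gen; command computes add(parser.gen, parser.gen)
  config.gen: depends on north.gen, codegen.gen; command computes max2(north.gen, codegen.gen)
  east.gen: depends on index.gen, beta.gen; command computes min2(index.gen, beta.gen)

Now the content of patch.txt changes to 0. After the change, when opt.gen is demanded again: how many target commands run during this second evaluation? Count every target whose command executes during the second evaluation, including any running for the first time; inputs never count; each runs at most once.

14 target commands run: audit.gen, beta.gen, build.gen, codegen.gen, config.gen, east.gen, export.gen, index.gen, kernel.gen, pack.gen, parser.gen, schema.gen, stage.gen, sync.gen.
Note where the cutoff bites: north.gen is checked, finds nothing changed, and keeps its cache.

First demand of the output computes:
  beta.gen = add(-1, -1) = -2
  parser.gen = neg(-1) = 1
  index.gen = max2(1, -2) = 1
  east.gen = min2(1, -2) = -2
  codegen.gen = add(-2, -2) = -4
  export.gen = max2(-2, 1) = 1
  sync.gen = add(-1, 1) = 0
  stage.gen = mul(1, 0) = 0
  north.gen = mul(0, 0) = 0
  audit.gen = mul(1, 0) = 0
  config.gen = max2(0, -4) = 0
  kernel.gen = max2(0, -2) = 0
  schema.gen = min2(0, 1) = 0
  delta.gen = neg(0) = 0
  tokens.gen = absv(0) = 0
  amber.gen = sub(0, 0) = 0
  core.gen = min2(0, 0) = 0
  build.gen = add(-2, 0) = -2
  pack.gen = max2(-2, 0) = 0
  fold.gen = max2(0, 0) = 0
  opt.gen = sub(0, 0) = 0

After the edit, cleaning proceeds:
  beta.gen: a read changed (patch.txt -1->0; patch.txt -1->0) — executes, giving 0.
  parser.gen: a read changed (patch.txt -1->0) — executes, giving 0.
  index.gen: a read changed (parser.gen 1->0; beta.gen -2->0) — executes, giving 0.
  east.gen: a read changed (index.gen 1->0; beta.gen -2->0) — executes, giving 0.
  codegen.gen: a read changed (east.gen -2->0; east.gen -2->0) — executes, giving 0.
  export.gen: a read changed (east.gen -2->0; parser.gen 1->0) — executes, giving 0.
  sync.gen: a read changed (patch.txt -1->0; parser.gen 1->0) — executes, giving 0 — identical to its old value.
  stage.gen: a read changed (parser.gen 1->0) — executes, giving 0 — identical to its old value.
  north.gen: dirty, but its reads are unchanged (stage.gen unchanged, sync.gen unchanged); cached 0 stands.
  audit.gen: a read changed (export.gen 1->0) — executes, giving 0 — identical to its old value.
  config.gen: a read changed (codegen.gen -4->0) — executes, giving 0 — identical to its old value.
  kernel.gen: a read changed (east.gen -2->0) — executes, giving 0 — identical to its old value.
  schema.gen: a read changed (export.gen 1->0) — executes, giving 0 — identical to its old value.
  delta.gen: dirty, but its reads are unchanged (schema.gen unchanged); cached 0 stands.
  tokens.gen: dirty, but its reads are unchanged (kernel.gen unchanged); cached 0 stands.
  amber.gen: dirty, but its reads are unchanged (tokens.gen unchanged, config.gen unchanged); cached 0 stands.
  core.gen: dirty, but its reads are unchanged (sync.gen unchanged, amber.gen unchanged); cached 0 stands.
  build.gen: a read changed (beta.gen -2->0) — executes, giving 0.
  pack.gen: a read changed (build.gen -2->0) — executes, giving 0 — identical to its old value.
  fold.gen: dirty, but its reads are unchanged (pack.gen unchanged, tokens.gen unchanged); cached 0 stands.
  opt.gen: dirty, but its reads are unchanged (delta.gen unchanged, fold.gen unchanged); cached 0 stands.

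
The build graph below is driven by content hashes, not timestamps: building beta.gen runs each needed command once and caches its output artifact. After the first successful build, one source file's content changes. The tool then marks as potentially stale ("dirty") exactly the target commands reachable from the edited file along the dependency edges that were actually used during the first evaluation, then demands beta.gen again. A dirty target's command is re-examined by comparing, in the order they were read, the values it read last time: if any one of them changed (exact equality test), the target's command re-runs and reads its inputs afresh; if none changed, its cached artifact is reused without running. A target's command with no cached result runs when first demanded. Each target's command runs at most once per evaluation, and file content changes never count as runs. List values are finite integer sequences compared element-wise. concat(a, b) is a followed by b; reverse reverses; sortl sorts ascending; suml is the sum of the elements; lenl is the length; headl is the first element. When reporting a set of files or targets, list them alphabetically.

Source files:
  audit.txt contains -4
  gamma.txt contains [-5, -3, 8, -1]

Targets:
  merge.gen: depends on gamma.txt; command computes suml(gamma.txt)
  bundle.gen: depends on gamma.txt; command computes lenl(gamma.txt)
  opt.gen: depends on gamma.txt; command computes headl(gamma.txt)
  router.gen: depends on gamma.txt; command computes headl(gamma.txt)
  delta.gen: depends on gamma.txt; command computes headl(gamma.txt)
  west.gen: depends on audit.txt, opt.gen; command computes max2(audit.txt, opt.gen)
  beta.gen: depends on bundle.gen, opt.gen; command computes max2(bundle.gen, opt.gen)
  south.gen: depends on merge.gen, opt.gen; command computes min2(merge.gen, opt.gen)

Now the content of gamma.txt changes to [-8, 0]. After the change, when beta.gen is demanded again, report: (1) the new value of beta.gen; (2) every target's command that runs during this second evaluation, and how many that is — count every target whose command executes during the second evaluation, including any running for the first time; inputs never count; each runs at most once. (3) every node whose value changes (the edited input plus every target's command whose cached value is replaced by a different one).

beta.gen now evaluates to 2.
Run set: beta.gen, bundle.gen, opt.gen (3 run).
Changed values: beta.gen, bundle.gen, gamma.txt, opt.gen.

Initial pass — values computed on the first demand:
  bundle.gen = lenl([-5, -3, 8, -1]) = 4
  opt.gen = headl([-5, -3, 8, -1]) = -5
  beta.gen = max2(4, -5) = 4

Second demand — change propagation:
  bundle.gen: re-runs because gamma.txt [-5, -3, 8, -1]->[-8, 0]; new result 2.
  opt.gen: re-runs because gamma.txt [-5, -3, 8, -1]->[-8, 0]; new result -8.
  beta.gen: re-runs because bundle.gen 4->2; opt.gen -5->-8; new result 2.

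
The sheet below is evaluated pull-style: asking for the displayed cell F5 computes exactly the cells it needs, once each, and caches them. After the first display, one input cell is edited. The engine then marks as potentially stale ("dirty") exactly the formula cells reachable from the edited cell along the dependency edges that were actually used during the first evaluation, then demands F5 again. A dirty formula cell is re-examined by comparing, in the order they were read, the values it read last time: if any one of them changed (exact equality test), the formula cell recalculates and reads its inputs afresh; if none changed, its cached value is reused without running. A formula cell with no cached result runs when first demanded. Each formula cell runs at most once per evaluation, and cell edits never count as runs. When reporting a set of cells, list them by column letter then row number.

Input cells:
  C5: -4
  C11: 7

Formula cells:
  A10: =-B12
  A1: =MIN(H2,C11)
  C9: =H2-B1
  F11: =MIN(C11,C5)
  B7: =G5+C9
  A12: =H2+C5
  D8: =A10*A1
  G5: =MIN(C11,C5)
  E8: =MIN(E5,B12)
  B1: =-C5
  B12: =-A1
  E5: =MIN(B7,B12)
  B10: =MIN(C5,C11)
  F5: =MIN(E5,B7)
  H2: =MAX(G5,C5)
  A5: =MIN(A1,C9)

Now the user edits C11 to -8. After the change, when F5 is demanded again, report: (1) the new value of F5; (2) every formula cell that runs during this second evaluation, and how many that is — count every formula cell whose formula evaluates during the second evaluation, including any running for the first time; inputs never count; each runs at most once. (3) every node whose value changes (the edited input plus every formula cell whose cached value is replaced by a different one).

Demanding F5 again yields -16.
7 formula cells run: A1, B7, B12, E5, F5, G5, H2.
The nodes whose values change: A1, B7, B12, C11, E5, F5, G5.
Note where the cutoff bites: C9 is checked, finds nothing changed, and keeps its cache.

First demand of the output computes:
  B1 = -(-4) = 4
  G5 = MIN(7, -4) = -4
  H2 = MAX(-4, -4) = -4
  A1 = MIN(-4, 7) = -4
  B12 = -(-4) = 4
  C9 = -4 - 4 = -8
  B7 = -4 + -8 = -12
  E5 = MIN(-12, 4) = -12
  F5 = MIN(-12, -12) = -12

After the edit, cleaning proceeds:
  G5: a read changed (C11 7->-8) — executes, giving -8.
  H2: a read changed (G5 -4->-8) — executes, giving -4 — identical to its old value.
  A1: a read changed (C11 7->-8) — executes, giving -8.
  B12: a read changed (A1 -4->-8) — executes, giving 8.
  C9: dirty, but its reads are unchanged (H2 unchanged, B1 unchanged); cached -8 stands.
  B7: a read changed (G5 -4->-8) — executes, giving -16.
  E5: a read changed (B7 -12->-16; B12 4->8) — executes, giving -16.
  F5: a read changed (E5 -12->-16; B7 -12->-16) — executes, giving -16.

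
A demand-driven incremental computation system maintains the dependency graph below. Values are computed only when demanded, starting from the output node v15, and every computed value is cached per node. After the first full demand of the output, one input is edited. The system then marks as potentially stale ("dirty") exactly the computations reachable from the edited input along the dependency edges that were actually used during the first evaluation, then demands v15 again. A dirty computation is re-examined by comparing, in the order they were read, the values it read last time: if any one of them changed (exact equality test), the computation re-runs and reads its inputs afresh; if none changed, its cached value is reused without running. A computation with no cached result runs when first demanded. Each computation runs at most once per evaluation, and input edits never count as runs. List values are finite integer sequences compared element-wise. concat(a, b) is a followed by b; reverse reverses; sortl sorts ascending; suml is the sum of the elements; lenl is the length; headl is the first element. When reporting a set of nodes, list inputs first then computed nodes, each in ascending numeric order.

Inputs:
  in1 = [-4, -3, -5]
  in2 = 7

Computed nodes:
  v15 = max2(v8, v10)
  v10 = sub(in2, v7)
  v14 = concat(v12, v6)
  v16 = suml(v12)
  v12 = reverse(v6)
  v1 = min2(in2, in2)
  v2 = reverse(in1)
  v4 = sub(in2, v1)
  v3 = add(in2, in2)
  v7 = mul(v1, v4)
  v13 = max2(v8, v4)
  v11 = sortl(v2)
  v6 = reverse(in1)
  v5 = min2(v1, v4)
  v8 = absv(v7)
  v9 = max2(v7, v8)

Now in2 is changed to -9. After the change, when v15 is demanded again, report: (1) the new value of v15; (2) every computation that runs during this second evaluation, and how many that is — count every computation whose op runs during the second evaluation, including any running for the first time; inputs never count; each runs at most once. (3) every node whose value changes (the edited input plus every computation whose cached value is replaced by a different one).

New value of v15: 0.
Computations that run: v1, v4, v7, v10, v15 — 5 in total.
Values that change: in2, v1, v10, v15.
Key observation: the cutoff stops propagation at v8 — its inputs' values are unchanged, so it reuses its cache.

First evaluation (everything demanded from the output):
  v1 = min2(7, 7) = 7
  v4 = sub(7, 7) = 0
  v7 = mul(7, 0) = 0
  v8 = absv(0) = 0
  v10 = sub(7, 0) = 7
  v15 = max2(0, 7) = 7

Propagation after the edit:
  v1: runs — in2 7->-9; in2 7->-9; result -9.
  v4: runs — in2 7->-9; v1 7->-9; result 0 (same value as before).
  v7: runs — v1 7->-9; result 0 (same value as before).
  v8: checked — values it read are unchanged (v7 unchanged); reused cached 0 without running.
  v10: runs — in2 7->-9; result -9.
  v15: runs — v10 7->-9; result 0.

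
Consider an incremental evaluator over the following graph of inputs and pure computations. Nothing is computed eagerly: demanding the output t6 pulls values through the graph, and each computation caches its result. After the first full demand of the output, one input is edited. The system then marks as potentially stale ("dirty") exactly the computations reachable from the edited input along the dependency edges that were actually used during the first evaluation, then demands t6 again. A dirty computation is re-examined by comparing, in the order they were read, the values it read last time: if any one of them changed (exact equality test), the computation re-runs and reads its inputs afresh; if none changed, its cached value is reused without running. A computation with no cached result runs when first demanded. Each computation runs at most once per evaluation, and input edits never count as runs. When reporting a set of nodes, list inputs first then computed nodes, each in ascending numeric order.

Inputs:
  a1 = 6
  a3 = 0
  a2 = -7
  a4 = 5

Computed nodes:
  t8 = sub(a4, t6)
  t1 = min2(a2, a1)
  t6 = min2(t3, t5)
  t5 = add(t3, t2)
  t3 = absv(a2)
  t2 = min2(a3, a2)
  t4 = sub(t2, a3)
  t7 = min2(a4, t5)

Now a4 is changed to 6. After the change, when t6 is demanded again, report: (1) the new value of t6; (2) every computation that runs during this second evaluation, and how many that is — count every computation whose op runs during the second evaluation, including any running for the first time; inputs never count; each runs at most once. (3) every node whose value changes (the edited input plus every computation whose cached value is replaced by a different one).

Initial pass — values computed on the first demand:
  t2 = min2(0, -7) = -7
  t3 = absv(-7) = 7
  t5 = add(7, -7) = 0
  t6 = min2(7, 0) = 0

Second demand — change propagation:
  no demanded computation ever read a4, so the edit dirties nothing and nothing runs.

The important point: nothing the output needs ever reads a4, so the edit is invisible to it.

t6 now evaluates to 0.
Run set: none (0 run).
Changed values: a4.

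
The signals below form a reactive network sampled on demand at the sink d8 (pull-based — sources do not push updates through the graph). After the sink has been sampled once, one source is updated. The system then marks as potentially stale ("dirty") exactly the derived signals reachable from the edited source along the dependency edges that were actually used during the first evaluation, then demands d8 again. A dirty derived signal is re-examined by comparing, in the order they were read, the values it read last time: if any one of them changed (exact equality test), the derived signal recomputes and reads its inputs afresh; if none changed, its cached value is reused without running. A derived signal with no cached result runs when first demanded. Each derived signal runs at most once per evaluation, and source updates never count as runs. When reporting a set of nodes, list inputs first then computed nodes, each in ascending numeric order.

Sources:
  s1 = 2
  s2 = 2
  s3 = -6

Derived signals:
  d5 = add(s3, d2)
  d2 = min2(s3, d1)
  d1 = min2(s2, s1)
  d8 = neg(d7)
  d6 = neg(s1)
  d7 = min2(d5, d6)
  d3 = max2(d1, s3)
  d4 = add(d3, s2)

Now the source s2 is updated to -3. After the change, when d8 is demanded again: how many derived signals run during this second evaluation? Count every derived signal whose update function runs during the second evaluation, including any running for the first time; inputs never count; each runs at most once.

Run set: d1, d2 (2 run).
The important point: d2 recomputes to an identical value, and the output ends up unchanged.

Initial pass — values computed on the first demand:
  d1 = min2(2, 2) = 2
  d2 = min2(-6, 2) = -6
  d5 = add(-6, -6) = -12
  d6 = neg(2) = -2
  d7 = min2(-12, -2) = -12
  d8 = neg(-12) = 12

Second demand — change propagation:
  d1: re-runs because s2 2->-3; new result -3.
  d2: re-runs because d1 2->-3; new result -6 (unchanged).
  d5: re-examined; everything it read last time is the same (s3 unchanged, d2 unchanged) — cache -12 kept, no run.
  d7: re-examined; everything it read last time is the same (d5 unchanged, d6 unchanged) — cache -12 kept, no run.
  d8: re-examined; everything it read last time is the same (d7 unchanged) — cache 12 kept, no run.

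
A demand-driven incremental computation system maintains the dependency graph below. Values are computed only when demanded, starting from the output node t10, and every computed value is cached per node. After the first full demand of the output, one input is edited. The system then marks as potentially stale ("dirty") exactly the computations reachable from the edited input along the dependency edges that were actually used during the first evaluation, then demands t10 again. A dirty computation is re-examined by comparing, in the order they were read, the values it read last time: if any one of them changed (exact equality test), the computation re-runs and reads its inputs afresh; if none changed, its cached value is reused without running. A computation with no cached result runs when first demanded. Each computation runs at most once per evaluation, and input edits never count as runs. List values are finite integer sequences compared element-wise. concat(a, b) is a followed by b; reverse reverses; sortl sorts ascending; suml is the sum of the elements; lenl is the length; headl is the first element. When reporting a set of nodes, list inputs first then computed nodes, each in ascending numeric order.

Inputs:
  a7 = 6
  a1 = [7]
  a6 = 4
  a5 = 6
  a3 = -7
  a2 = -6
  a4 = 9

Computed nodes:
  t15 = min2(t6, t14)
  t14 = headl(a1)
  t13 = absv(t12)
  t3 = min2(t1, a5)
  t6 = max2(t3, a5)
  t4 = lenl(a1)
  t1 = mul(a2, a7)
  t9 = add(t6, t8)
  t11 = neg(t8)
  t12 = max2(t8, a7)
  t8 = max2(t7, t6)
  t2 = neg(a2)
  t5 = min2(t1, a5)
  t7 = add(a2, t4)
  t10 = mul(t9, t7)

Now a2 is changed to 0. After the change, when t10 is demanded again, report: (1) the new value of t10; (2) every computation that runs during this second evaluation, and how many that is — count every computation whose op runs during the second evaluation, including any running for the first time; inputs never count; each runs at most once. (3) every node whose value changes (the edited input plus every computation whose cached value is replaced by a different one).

First evaluation (everything demanded from the output):
  t1 = mul(-6, 6) = -36
  t3 = min2(-36, 6) = -36
  t4 = lenl([7]) = 1
  t6 = max2(-36, 6) = 6
  t7 = add(-6, 1) = -5
  t8 = max2(-5, 6) = 6
  t9 = add(6, 6) = 12
  t10 = mul(12, -5) = -60

Propagation after the edit:
  t1: runs — a2 -6->0; result 0.
  t3: runs — t1 -36->0; result 0.
  t6: runs — t3 -36->0; result 6 (same value as before).
  t7: runs — a2 -6->0; result 1.
  t8: runs — t7 -5->1; result 6 (same value as before).
  t9: checked — values it read are unchanged (t6 unchanged, t8 unchanged); reused cached 12 without running.
  t10: runs — t7 -5->1; result 12.

Key observation: the cutoff stops propagation at t9 — its inputs' values are unchanged, so it reuses its cache.

New value of t10: 12.
Computations that run: t1, t3, t6, t7, t8, t10 — 6 in total.
Values that change: a2, t1, t3, t7, t10.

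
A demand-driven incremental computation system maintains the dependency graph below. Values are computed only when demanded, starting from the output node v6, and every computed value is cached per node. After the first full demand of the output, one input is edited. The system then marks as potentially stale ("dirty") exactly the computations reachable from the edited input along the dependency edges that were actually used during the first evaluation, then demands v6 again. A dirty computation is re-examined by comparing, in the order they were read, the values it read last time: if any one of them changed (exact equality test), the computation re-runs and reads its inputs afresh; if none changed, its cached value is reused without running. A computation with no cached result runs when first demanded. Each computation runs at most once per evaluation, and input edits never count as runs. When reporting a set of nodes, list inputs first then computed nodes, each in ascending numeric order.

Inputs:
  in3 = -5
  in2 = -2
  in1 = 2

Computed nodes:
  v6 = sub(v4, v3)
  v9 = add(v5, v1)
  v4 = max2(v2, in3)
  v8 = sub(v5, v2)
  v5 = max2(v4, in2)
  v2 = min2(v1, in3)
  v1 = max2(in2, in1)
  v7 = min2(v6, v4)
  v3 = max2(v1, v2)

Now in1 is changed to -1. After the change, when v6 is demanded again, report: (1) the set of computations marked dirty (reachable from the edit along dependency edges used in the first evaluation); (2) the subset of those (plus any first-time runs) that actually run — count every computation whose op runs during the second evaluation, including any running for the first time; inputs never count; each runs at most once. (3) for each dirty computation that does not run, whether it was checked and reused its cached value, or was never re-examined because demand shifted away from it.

First evaluation (everything demanded from the output):
  v1 = max2(-2, 2) = 2
  v2 = min2(2, -5) = -5
  v3 = max2(2, -5) = 2
  v4 = max2(-5, -5) = -5
  v6 = sub(-5, 2) = -7

Propagation after the edit:
  v1: runs — in1 2->-1; result -1.
  v2: runs — v1 2->-1; result -5 (same value as before).
  v3: runs — v1 2->-1; result -1.
  v4: checked — values it read are unchanged (v2 unchanged, in3 unchanged); reused cached -5 without running.
  v6: runs — v3 2->-1; result -4.

Key observation: the cutoff stops propagation at v4 — its inputs' values are unchanged, so it reuses its cache.

Marked dirty: v1, v2, v3, v4, v6.
Computations that run: v1, v2, v3, v6 — 4 in total.
Checked but reused from cache: v4.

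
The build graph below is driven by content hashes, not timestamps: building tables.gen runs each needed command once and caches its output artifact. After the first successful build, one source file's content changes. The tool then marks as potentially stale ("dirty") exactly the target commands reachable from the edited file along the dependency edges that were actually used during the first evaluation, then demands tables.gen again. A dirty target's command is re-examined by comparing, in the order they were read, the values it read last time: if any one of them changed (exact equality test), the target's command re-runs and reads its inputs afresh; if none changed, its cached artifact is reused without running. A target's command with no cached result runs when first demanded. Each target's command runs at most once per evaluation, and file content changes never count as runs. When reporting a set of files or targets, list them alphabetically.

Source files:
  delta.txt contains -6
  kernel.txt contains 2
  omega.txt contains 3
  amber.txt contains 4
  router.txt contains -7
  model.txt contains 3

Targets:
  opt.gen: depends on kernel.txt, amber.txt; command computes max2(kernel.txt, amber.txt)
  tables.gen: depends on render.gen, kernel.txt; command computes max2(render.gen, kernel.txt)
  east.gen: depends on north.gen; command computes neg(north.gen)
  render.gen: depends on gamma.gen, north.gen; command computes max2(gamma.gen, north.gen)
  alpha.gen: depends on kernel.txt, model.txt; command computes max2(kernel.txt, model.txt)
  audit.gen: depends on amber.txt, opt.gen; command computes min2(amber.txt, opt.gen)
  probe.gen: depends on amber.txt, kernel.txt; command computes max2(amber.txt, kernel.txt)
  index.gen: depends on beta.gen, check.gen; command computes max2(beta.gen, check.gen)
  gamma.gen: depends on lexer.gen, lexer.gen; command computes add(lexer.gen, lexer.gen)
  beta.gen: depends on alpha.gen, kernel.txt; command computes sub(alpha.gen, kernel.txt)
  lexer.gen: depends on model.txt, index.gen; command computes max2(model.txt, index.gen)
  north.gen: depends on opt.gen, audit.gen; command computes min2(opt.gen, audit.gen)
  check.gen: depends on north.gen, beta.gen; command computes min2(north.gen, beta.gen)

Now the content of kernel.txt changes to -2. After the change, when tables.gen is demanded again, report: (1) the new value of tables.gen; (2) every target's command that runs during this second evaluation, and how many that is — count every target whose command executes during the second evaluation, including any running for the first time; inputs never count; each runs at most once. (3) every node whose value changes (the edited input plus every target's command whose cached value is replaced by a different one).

tables.gen now evaluates to 10.
Run set: alpha.gen, beta.gen, check.gen, gamma.gen, index.gen, lexer.gen, opt.gen, render.gen, tables.gen (9 run).
Changed values: beta.gen, check.gen, gamma.gen, index.gen, kernel.txt, lexer.gen, render.gen, tables.gen.
The important point: at audit.gen every value read last time is unchanged, so the dirty flag clears without a run.

Initial pass — values computed on the first demand:
  alpha.gen = max2(2, 3) = 3
  beta.gen = sub(3, 2) = 1
  opt.gen = max2(2, 4) = 4
  audit.gen = min2(4, 4) = 4
  north.gen = min2(4, 4) = 4
  check.gen = min2(4, 1) = 1
  index.gen = max2(1, 1) = 1
  lexer.gen = max2(3, 1) = 3
  gamma.gen = add(3, 3) = 6
  render.gen = max2(6, 4) = 6
  tables.gen = max2(6, 2) = 6

Second demand — change propagation:
  alpha.gen: re-runs because kernel.txt 2->-2; new result 3 (unchanged).
  beta.gen: re-runs because kernel.txt 2->-2; new result 5.
  opt.gen: re-runs because kernel.txt 2->-2; new result 4 (unchanged).
  audit.gen: re-examined; everything it read last time is the same (amber.txt unchanged, opt.gen unchanged) — cache 4 kept, no run.
  north.gen: re-examined; everything it read last time is the same (opt.gen unchanged, audit.gen unchanged) — cache 4 kept, no run.
  check.gen: re-runs because beta.gen 1->5; new result 4.
  index.gen: re-runs because beta.gen 1->5; check.gen 1->4; new result 5.
  lexer.gen: re-runs because index.gen 1->5; new result 5.
  gamma.gen: re-runs because lexer.gen 3->5; lexer.gen 3->5; new result 10.
  render.gen: re-runs because gamma.gen 6->10; new result 10.
  tables.gen: re-runs because render.gen 6->10; kernel.txt 2->-2; new result 10.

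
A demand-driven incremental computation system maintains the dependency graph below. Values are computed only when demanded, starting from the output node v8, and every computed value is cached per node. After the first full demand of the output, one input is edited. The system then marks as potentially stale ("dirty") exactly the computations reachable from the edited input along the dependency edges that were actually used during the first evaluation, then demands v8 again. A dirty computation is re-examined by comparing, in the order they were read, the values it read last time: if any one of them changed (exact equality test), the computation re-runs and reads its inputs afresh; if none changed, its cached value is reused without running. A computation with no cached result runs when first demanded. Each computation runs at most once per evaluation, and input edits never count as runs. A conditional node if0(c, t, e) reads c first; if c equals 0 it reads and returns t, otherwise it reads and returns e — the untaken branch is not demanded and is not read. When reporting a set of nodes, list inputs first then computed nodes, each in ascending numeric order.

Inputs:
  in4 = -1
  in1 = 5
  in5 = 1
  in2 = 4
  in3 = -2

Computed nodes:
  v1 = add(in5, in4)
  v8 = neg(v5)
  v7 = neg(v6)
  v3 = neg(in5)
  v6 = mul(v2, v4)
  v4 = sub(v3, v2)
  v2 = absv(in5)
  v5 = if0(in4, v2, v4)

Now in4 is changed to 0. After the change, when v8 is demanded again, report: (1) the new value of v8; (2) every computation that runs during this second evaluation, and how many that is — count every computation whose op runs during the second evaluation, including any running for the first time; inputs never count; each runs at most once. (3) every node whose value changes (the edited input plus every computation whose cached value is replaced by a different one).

First evaluation (everything demanded from the output):
  v2 = absv(1) = 1
  v3 = neg(1) = -1
  v4 = sub(-1, 1) = -2
  v5 = if0(in4=-1 -> else branch v4) = -2
  v8 = neg(-2) = 2

Propagation after the edit:
  v5: runs — in4 -1->0; result 1.
  v8: runs — v5 -2->1; result -1.

New value of v8: -1.
Computations that run: v5, v8 — 2 in total.
Values that change: in4, v5, v8.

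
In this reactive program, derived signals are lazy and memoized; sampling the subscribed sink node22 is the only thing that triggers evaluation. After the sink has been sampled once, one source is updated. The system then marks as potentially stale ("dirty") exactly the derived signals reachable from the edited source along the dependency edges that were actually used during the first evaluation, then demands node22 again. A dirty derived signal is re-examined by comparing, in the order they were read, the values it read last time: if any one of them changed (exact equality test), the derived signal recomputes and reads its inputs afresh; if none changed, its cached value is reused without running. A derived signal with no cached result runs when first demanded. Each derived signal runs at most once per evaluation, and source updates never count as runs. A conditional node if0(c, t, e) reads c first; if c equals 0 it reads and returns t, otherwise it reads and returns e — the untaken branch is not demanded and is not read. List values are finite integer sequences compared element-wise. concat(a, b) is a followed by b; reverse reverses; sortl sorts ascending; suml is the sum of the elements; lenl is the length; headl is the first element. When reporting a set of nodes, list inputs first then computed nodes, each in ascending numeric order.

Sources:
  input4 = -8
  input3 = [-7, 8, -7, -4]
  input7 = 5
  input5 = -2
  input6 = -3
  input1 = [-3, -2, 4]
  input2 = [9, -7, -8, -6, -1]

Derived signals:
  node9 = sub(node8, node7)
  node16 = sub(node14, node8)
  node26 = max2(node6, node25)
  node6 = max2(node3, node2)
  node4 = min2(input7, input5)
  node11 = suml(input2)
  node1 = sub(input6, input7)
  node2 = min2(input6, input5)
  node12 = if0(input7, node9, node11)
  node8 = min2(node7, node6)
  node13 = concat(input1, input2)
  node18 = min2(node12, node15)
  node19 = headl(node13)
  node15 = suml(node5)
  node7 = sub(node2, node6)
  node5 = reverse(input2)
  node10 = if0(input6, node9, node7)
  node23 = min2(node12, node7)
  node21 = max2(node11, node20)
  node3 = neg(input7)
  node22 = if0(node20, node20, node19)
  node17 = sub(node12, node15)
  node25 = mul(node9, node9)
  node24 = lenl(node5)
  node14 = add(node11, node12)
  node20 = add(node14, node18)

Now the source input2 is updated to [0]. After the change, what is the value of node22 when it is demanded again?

First demand of the output computes:
  node5 = reverse([9, -7, -8, -6, -1]) = [-1, -6, -8, -7, 9]
  node11 = suml([9, -7, -8, -6, -1]) = -13
  node12 = if0(input7=5 -> else branch node11) = -13
  node13 = concat([-3, -2, 4], [9, -7, -8, -6, -1]) = [-3, -2, 4, 9, -7, -8, -6, -1]
  node14 = add(-13, -13) = -26
  node15 = suml([-1, -6, -8, -7, 9]) = -13
  node18 = min2(-13, -13) = -13
  node19 = headl([-3, -2, 4, 9, -7, -8, -6, -1]) = -3
  node20 = add(-26, -13) = -39
  node22 = if0(node20=-39 -> else branch node19) = -3

After the edit, cleaning proceeds:
  node5: a read changed (input2 [9, -7, -8, -6, -1]->[0]) — executes, giving [0].
  node11: a read changed (input2 [9, -7, -8, -6, -1]->[0]) — executes, giving 0.
  node12: a read changed (node11 -13->0) — executes, giving 0.
  node13: stays stale; no demand reaches it after the flip.
  node14: a read changed (node11 -13->0; node12 -13->0) — executes, giving 0.
  node15: a read changed (node5 [-1, -6, -8, -7, 9]->[0]) — executes, giving 0.
  node18: a read changed (node12 -13->0; node15 -13->0) — executes, giving 0.
  node19: stays stale; no demand reaches it after the flip.
  node20: a read changed (node14 -26->0; node18 -13->0) — executes, giving 0.
  node22: a read changed (node20 -39->0) — executes, giving 0.

Note the branch switch — demand abandons node13, node19, which are never re-examined.

Demanding node22 again yields 0.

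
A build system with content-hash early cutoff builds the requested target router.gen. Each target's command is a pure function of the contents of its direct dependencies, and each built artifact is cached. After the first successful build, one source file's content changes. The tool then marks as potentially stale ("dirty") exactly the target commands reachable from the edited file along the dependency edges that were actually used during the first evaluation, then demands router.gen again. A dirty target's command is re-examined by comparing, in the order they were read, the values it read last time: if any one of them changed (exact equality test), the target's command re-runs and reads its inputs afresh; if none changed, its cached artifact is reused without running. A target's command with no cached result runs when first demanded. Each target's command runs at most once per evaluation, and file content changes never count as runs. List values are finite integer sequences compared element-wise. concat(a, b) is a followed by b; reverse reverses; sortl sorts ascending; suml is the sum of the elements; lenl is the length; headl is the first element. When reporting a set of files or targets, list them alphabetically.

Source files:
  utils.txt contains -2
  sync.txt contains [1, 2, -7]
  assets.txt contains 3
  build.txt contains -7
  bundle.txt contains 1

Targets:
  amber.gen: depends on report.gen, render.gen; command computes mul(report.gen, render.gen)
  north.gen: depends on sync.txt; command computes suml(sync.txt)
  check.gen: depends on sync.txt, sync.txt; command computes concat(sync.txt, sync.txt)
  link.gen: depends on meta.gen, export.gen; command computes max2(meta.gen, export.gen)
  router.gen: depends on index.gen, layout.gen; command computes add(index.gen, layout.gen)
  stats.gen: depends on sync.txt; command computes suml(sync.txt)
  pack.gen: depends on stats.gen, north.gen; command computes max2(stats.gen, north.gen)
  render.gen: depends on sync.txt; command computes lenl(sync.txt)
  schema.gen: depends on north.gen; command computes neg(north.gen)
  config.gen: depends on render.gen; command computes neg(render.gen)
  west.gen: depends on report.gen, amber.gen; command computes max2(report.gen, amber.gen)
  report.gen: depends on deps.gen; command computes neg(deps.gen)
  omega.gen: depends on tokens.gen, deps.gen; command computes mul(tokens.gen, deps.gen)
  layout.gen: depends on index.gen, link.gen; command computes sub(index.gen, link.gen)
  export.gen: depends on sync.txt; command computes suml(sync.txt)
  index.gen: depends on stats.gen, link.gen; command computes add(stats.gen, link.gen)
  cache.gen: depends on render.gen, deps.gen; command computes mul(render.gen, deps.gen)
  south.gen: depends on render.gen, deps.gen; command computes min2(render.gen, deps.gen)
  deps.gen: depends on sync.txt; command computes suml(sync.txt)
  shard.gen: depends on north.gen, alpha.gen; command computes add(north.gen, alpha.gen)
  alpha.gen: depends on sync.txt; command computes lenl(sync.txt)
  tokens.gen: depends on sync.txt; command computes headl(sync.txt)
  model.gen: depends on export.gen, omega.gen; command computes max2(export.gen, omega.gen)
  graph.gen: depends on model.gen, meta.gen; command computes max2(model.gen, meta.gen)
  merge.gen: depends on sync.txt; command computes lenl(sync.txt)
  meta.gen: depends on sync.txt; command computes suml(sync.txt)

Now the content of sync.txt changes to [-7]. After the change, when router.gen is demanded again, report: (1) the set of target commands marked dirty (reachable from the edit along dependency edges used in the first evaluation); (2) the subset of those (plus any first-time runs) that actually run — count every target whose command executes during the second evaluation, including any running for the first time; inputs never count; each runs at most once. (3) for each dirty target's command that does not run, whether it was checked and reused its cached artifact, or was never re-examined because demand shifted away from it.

Marked dirty: export.gen, index.gen, layout.gen, link.gen, meta.gen, router.gen, stats.gen.
Target commands that run: export.gen, index.gen, layout.gen, link.gen, meta.gen, router.gen, stats.gen — 7 in total.
Every dirty target's command ran.

First evaluation (everything demanded from the output):
  export.gen = suml([1, 2, -7]) = -4
  meta.gen = suml([1, 2, -7]) = -4
  link.gen = max2(-4, -4) = -4
  stats.gen = suml([1, 2, -7]) = -4
  index.gen = add(-4, -4) = -8
  layout.gen = sub(-8, -4) = -4
  router.gen = add(-8, -4) = -12

Propagation after the edit:
  export.gen: runs — sync.txt [1, 2, -7]->[-7]; result -7.
  meta.gen: runs — sync.txt [1, 2, -7]->[-7]; result -7.
  link.gen: runs — meta.gen -4->-7; export.gen -4->-7; result -7.
  stats.gen: runs — sync.txt [1, 2, -7]->[-7]; result -7.
  index.gen: runs — stats.gen -4->-7; link.gen -4->-7; result -14.
  layout.gen: runs — index.gen -8->-14; link.gen -4->-7; result -7.
  router.gen: runs — index.gen -8->-14; layout.gen -4->-7; result -21.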